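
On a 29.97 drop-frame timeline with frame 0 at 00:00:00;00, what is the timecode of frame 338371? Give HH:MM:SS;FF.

Each 10-minute DF block holds 10 × 60 × 30 − 9 × 2 = 17982 frames. 338371 ÷ 17982 → 18 full blocks, remainder 14695.
Within the partial block the first minute is 1800 frames and each further minute 1798, so 8 further minute boundaries passed. Total skipped labels = 18 × 18 + 2 × 8 = 340.
Non-drop label index = 338371 + 340 = 338711; at 30 labels/s that is 03:08:10:11, i.e. DF 03:08:10;11.

03:08:10;11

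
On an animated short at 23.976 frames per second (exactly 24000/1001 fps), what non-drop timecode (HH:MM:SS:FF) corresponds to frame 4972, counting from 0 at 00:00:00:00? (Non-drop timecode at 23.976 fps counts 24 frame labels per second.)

00:03:27:04

4972 ÷ 24 = 207 full seconds, remainder 4 frames.
207 s = 0 h 3 min 27 s.
Timecode: 00:03:27:04.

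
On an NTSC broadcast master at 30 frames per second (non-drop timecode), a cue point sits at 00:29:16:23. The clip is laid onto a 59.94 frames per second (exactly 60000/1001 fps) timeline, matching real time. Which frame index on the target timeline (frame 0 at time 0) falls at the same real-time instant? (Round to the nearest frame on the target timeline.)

frame 105301

Source frame index: (0×3600 + 29×60 + 16) × 30 + 23 = 52703.
Real time: 52703 / (30) = 52703/30 s.
Target frame: (52703/30) × (60000/1001) = 15058000/143 ≈ 105300.699 → 105301.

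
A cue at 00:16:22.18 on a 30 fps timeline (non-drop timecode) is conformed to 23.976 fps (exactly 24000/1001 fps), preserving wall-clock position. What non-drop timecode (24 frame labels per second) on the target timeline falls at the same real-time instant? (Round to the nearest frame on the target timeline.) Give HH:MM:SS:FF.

Source frame index: (0×3600 + 16×60 + 22) × 30 + 18 = 29478.
Real time: 29478 / (30) = 4913/5 s.
Target frame: (4913/5) × (24000/1001) = 23582400/1001 ≈ 23558.841 → 23559.
At 24 labels/s: frame 23559 → 00:16:21:15.

00:16:21:15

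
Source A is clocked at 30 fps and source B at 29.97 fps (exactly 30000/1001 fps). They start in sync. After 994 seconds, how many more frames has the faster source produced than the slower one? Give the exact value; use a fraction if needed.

4260/143 frames

A emits 30 × 994 = 29820 frames; B emits 30000/1001 × 994 = 4260000/143.
Difference = 4260/143 frames (≈ 29.7902); B is behind A.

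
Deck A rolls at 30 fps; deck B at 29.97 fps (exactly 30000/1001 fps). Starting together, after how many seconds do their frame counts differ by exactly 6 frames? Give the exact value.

The gap grows by |30000/1001 − 30| = 30/1001 frames per second.
Time for a 6-frame gap: 6 ÷ (30/1001) = 200.2 s.

200.2 seconds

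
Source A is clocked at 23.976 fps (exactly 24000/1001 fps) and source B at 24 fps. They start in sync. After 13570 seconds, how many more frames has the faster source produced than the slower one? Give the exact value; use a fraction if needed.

A emits 24000/1001 × 13570 = 325680000/1001 frames; B emits 24 × 13570 = 325680.
Difference = 325680/1001 frames (≈ 325.3546); B is ahead of A.

325680/1001 frames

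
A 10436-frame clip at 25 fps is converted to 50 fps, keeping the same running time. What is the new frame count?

Target frames = source frames × (target rate / source rate) = 10436 × (50)/(25) = 10436 × 2 = 20872.

20872 frames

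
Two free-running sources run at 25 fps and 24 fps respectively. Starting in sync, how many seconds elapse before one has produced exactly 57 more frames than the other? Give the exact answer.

57 seconds

The gap grows by |24 − 25| = 1 frame per second.
Time for a 57-frame gap: 57 ÷ (1) = 57 s.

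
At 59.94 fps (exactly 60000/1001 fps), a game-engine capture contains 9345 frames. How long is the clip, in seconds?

Running time = 9345 / (60000/1001) = 155.90575 s.

155.90575 seconds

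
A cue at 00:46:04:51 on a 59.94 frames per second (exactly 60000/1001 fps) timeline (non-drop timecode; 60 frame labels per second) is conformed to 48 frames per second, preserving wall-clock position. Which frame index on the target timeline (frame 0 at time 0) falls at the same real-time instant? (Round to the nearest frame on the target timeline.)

Source frame index: (0×3600 + 46×60 + 4) × 60 + 51 = 165891.
Real time: 165891 / (60000/1001) = 55352297/20000 s.
Target frame: (55352297/20000) × (48) = 166056891/1250 ≈ 132845.513 → 132846.

frame 132846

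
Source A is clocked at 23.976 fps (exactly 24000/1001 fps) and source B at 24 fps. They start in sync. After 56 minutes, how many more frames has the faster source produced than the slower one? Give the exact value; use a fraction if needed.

56 min = 3360 s.
A emits 24000/1001 × 3360 = 11520000/143 frames; B emits 24 × 3360 = 80640.
Difference = 11520/143 frames (≈ 80.5594); B is ahead of A.

11520/143 frames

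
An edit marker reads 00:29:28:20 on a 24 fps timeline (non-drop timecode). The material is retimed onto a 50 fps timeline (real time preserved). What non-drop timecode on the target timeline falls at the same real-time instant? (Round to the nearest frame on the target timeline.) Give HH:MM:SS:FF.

00:29:28:42

Source frame index: (0×3600 + 29×60 + 28) × 24 + 20 = 42452.
Real time: 42452 / (24) = 10613/6 s.
Target frame: (10613/6) × (50) = 265325/3 ≈ 88441.667 → 88442.
At 50 labels/s: frame 88442 → 00:29:28:42.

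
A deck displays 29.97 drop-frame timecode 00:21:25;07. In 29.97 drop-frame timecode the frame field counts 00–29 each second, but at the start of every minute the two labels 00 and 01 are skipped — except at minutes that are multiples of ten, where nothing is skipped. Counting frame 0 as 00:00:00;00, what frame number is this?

As if non-drop at 30 labels/s: (0 × 3600 + 21 × 60 + 25) × 30 + 7 = 38557.
Minute boundaries passed: 21; those not divisible by 10: 21 − 2 = 19; dropped labels = 2 × 19 = 38.
Actual frame index = 38557 − 38 = 38519.

38519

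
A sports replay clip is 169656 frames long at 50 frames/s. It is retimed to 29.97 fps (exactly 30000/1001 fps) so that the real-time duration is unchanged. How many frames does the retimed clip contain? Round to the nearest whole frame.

101692 frames

Frames at target rate = 169656 × (30000/1001) / (50) = 101793600/1001 ≈ 101691.908.
Nearest whole frame: 101692.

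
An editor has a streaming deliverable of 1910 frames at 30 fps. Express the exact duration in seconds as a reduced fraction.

191/3 seconds

Running time = 1910 ÷ (30) = 1910 × 1/30 = 191/3 s.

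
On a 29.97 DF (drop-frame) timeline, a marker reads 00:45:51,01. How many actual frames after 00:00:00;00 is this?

Complete 10-minute blocks: 4, each 17982 frames → 71928.
Remaining 5 whole minutes in the current block: 1800 + 4 × 1798 = 8992 frames.
Within the current minute: 51 × 30 + 1 − 2 = 1529 (labels ;00/;01 skipped at this minute). Total = 71928 + 8992 + 1529 = 82449.

82449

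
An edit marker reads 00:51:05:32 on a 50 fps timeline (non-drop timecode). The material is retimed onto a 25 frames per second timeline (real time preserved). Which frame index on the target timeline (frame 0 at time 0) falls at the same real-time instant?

Source frame index: (0×3600 + 51×60 + 5) × 50 + 32 = 153282.
Real time: 153282 / (50) = 76641/25 s.
Target frame: (76641/25) × (25) = 76641.

frame 76641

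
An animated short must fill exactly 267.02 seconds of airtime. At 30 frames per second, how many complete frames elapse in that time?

8010 frames

Frames = 267.02 × 30 = 40053/5 ≈ 8010.6000.
Complete frames: 8010.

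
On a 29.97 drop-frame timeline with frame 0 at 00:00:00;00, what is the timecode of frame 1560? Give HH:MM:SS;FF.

00:00:52;00

Each 10-minute DF block holds 10 × 60 × 30 − 9 × 2 = 17982 frames. 1560 ÷ 17982 → 0 full blocks, remainder 1560.
Within the partial block the first minute is 1800 frames and each further minute 1798, so 0 further minute boundaries passed. Total skipped labels = 18 × 0 + 2 × 0 = 0.
Non-drop label index = 1560 + 0 = 1560; at 30 labels/s that is 00:00:52:00, i.e. DF 00:00:52;00.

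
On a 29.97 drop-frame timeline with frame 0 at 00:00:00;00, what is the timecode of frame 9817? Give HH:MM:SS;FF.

00:05:27;17

Each 10-minute DF block holds 10 × 60 × 30 − 9 × 2 = 17982 frames. 9817 ÷ 17982 → 0 full blocks, remainder 9817.
Within the partial block the first minute is 1800 frames and each further minute 1798, so 5 further minute boundaries passed. Total skipped labels = 18 × 0 + 2 × 5 = 10.
Non-drop label index = 9817 + 10 = 9827; at 30 labels/s that is 00:05:27:17, i.e. DF 00:05:27;17.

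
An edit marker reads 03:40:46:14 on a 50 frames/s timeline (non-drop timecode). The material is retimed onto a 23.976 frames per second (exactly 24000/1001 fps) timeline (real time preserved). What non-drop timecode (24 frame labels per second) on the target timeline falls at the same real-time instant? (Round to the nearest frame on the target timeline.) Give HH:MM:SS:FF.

03:40:33:01

Source frame index: (3×3600 + 40×60 + 46) × 50 + 14 = 662314.
Real time: 662314 / (50) = 331157/25 s.
Target frame: (331157/25) × (24000/1001) = 317910720/1001 ≈ 317593.127 → 317593.
At 24 labels/s: frame 317593 → 03:40:33:01.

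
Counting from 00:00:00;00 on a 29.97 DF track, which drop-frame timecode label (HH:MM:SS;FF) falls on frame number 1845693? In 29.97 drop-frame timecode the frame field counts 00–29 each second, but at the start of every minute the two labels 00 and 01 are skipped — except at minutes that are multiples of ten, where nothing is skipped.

Each 10-minute DF block holds 10 × 60 × 30 − 9 × 2 = 17982 frames. 1845693 ÷ 17982 → 102 full blocks, remainder 11529.
Within the partial block the first minute is 1800 frames and each further minute 1798, so 6 further minute boundaries passed. Total skipped labels = 18 × 102 + 2 × 6 = 1848.
Non-drop label index = 1845693 + 1848 = 1847541; at 30 labels/s that is 17:06:24:21, i.e. DF 17:06:24;21.

17:06:24;21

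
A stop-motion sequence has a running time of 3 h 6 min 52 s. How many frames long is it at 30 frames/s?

3 h 6 min 52 s = 11212 s.
Frames = 11212 × 30 = 336360.

336360 frames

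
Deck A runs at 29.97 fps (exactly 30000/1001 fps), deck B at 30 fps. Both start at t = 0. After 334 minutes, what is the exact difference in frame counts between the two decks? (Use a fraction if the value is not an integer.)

334 min = 20040 s.
A emits 30000/1001 × 20040 = 601200000/1001 frames; B emits 30 × 20040 = 601200.
Difference = 601200/1001 frames (≈ 600.5994); B is ahead of A.

601200/1001 frames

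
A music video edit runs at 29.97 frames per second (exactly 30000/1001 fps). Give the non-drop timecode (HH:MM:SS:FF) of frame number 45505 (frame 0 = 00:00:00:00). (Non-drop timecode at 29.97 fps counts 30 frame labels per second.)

00:25:16:25

45505 ÷ 30 = 1516 full seconds, remainder 25 frames.
1516 s = 0 h 25 min 16 s.
Timecode: 00:25:16:25.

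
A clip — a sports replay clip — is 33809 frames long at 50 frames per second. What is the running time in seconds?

676.18 seconds

Running time = 33809 / (50) = 676.18 s.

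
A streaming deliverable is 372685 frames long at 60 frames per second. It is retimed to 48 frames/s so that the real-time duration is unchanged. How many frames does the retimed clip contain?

Target frames = source frames × (target rate / source rate) = 372685 × (48)/(60) = 372685 × 4/5 = 298148.

298148 frames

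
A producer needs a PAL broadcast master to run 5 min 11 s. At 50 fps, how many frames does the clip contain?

5 min 11 s = 311 s.
Frames = 311 × 50 = 15550.

15550 frames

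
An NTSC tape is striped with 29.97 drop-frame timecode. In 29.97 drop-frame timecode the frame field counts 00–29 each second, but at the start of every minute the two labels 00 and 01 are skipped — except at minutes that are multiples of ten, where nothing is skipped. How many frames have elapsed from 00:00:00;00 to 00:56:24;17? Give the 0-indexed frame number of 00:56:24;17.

Complete 10-minute blocks: 5, each 17982 frames → 89910.
Remaining 6 whole minutes in the current block: 1800 + 5 × 1798 = 10790 frames.
Within the current minute: 24 × 30 + 17 − 2 = 735 (labels ;00/;01 skipped at this minute). Total = 89910 + 10790 + 735 = 101435.

101435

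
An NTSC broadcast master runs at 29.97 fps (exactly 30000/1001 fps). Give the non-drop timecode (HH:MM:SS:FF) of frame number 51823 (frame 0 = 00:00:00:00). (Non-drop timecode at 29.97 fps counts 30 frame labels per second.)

00:28:47:13

51823 ÷ 30 = 1727 full seconds, remainder 13 frames.
1727 s = 0 h 28 min 47 s.
Timecode: 00:28:47:13.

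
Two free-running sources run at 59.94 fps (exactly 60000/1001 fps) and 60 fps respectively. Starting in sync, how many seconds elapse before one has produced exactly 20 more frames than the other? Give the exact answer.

1001/3 seconds

The gap grows by |60 − 60000/1001| = 60/1001 frames per second.
Time for a 20-frame gap: 20 ÷ (60/1001) = 1001/3 s.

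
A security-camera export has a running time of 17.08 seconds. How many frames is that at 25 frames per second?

Frames = 17.08 × 25 = 427.

427 frames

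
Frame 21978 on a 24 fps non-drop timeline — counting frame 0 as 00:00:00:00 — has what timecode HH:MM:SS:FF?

21978 ÷ 24 = 915 full seconds, remainder 18 frames.
915 s = 0 h 15 min 15 s.
Timecode: 00:15:15:18.

00:15:15:18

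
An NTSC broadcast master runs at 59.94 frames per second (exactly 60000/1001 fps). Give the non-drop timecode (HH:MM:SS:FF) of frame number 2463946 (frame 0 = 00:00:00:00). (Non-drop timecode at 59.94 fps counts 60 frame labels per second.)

11:24:25:46

2463946 ÷ 60 = 41065 full seconds, remainder 46 frames.
41065 s = 11 h 24 min 25 s.
Timecode: 11:24:25:46.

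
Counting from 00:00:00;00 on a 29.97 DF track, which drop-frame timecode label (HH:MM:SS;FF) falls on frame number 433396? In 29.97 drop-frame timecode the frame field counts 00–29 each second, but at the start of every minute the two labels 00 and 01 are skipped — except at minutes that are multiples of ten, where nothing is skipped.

04:01:01;00

Each 10-minute DF block holds 10 × 60 × 30 − 9 × 2 = 17982 frames. 433396 ÷ 17982 → 24 full blocks, remainder 1828.
Within the partial block the first minute is 1800 frames and each further minute 1798, so 1 further minute boundary passed. Total skipped labels = 18 × 24 + 2 × 1 = 434.
Non-drop label index = 433396 + 434 = 433830; at 30 labels/s that is 04:01:01:00, i.e. DF 04:01:01;00.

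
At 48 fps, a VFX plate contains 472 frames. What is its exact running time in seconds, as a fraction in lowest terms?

59/6 seconds

Running time = 472 ÷ (48) = 472 × 1/48 = 59/6 s.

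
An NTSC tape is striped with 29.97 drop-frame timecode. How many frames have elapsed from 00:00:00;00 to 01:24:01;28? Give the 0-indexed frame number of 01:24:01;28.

151106

As if non-drop at 30 labels/s: (1 × 3600 + 24 × 60 + 1) × 30 + 28 = 151258.
Minute boundaries passed: 84; those not divisible by 10: 84 − 8 = 76; dropped labels = 2 × 76 = 152.
Actual frame index = 151258 − 152 = 151106.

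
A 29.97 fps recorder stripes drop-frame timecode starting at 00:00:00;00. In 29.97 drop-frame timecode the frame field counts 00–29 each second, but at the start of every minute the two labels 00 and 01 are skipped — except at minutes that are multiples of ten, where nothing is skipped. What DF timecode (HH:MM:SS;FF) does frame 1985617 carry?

Ten DF minutes hold 17982 frames, so frame 1985617 lies in block 110 (frames 1978020–1996001) with 7597 frames into that block.
The block's first minute is 1800 frames and the rest 1798 each; 7597 frames reaches minute 4, so 110 × 18 + 4 × 2 = 1988 labels have been skipped so far.
Adding those back, label number 1985617 + 1988 = 1987605 at 30 labels/s is 66253 s + 15 f = 18 h 24 min 13 s frame 15, i.e. 18:24:13;15.

18:24:13;15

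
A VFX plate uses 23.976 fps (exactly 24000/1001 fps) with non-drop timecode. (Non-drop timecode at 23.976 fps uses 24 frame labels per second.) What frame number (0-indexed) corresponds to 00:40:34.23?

frame 58439

Total seconds to the label: (0 × 3600 + 40 × 60 + 34) = 2434.
Frame index = 2434 × 24 + 23 = 58439.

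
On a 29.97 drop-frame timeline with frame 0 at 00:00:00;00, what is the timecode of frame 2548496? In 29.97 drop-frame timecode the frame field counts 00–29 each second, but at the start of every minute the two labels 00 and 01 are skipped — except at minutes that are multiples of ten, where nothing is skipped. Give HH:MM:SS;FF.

Ten DF minutes hold 17982 frames, so frame 2548496 lies in block 141 (frames 2535462–2553443) with 13034 frames into that block.
The block's first minute is 1800 frames and the rest 1798 each; 13034 frames reaches minute 7, so 141 × 18 + 7 × 2 = 2552 labels have been skipped so far.
Adding those back, label number 2548496 + 2552 = 2551048 at 30 labels/s is 85034 s + 28 f = 23 h 37 min 14 s frame 28, i.e. 23:37:14;28.

23:37:14;28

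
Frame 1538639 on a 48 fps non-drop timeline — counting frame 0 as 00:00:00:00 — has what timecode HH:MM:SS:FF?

08:54:14:47

1538639 ÷ 48 = 32054 full seconds, remainder 47 frames.
32054 s = 8 h 54 min 14 s.
Timecode: 08:54:14:47.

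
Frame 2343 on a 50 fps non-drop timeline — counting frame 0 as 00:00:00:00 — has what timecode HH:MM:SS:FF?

00:00:46:43

2343 ÷ 50 = 46 full seconds, remainder 43 frames.
46 s = 0 h 0 min 46 s.
Timecode: 00:00:46:43.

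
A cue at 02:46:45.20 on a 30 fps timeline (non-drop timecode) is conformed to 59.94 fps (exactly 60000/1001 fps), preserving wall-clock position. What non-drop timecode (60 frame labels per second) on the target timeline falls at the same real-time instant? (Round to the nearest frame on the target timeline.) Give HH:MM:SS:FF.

02:46:35:40

Source frame index: (2×3600 + 46×60 + 45) × 30 + 20 = 300170.
Real time: 300170 / (30) = 30017/3 s.
Target frame: (30017/3) × (60000/1001) = 46180000/77 ≈ 599740.260 → 599740.
At 60 labels/s: frame 599740 → 02:46:35:40.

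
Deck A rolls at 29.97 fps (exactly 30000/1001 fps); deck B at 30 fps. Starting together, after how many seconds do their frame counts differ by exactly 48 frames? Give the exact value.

1601.6 seconds

The gap grows by |30 − 30000/1001| = 30/1001 frames per second.
Time for a 48-frame gap: 48 ÷ (30/1001) = 1601.6 s.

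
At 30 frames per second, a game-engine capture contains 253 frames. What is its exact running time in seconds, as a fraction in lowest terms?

253/30 seconds

Running time = 253 ÷ (30) = 253 × 1/30 = 253/30 s.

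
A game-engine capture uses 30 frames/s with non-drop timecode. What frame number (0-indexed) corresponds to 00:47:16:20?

85100

Total seconds to the label: (0 × 3600 + 47 × 60 + 16) = 2836.
Frame index = 2836 × 30 + 20 = 85100.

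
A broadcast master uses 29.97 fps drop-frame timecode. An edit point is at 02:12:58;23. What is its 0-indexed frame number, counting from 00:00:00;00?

239125

As if non-drop at 30 labels/s: (2 × 3600 + 12 × 60 + 58) × 30 + 23 = 239363.
Minute boundaries passed: 132; those not divisible by 10: 132 − 13 = 119; dropped labels = 2 × 119 = 238.
Actual frame index = 239363 − 238 = 239125.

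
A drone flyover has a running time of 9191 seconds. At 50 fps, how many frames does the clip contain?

459550 frames

Frames = 9191 × 50 = 459550.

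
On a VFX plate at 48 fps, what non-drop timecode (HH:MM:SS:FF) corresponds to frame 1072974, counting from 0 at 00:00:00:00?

06:12:33:30

1072974 ÷ 48 = 22353 full seconds, remainder 30 frames.
22353 s = 6 h 12 min 33 s.
Timecode: 06:12:33:30.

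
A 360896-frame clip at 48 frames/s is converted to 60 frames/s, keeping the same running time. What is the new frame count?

451120 frames

Target frames = source frames × (target rate / source rate) = 360896 × (60)/(48) = 360896 × 5/4 = 451120.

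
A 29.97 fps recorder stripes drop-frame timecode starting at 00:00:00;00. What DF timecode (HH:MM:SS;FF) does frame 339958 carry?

03:09:03;10

Each 10-minute DF block holds 10 × 60 × 30 − 9 × 2 = 17982 frames. 339958 ÷ 17982 → 18 full blocks, remainder 16282.
Within the partial block the first minute is 1800 frames and each further minute 1798, so 9 further minute boundaries passed. Total skipped labels = 18 × 18 + 2 × 9 = 342.
Non-drop label index = 339958 + 342 = 340300; at 30 labels/s that is 03:09:03:10, i.e. DF 03:09:03;10.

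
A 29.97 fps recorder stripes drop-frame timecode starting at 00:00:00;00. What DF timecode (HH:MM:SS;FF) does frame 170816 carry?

Ten DF minutes hold 17982 frames, so frame 170816 lies in block 9 (frames 161838–179819) with 8978 frames into that block.
The block's first minute is 1800 frames and the rest 1798 each; 8978 frames reaches minute 4, so 9 × 18 + 4 × 2 = 170 labels have been skipped so far.
Adding those back, label number 170816 + 170 = 170986 at 30 labels/s is 5699 s + 16 f = 1 h 34 min 59 s frame 16, i.e. 01:34:59;16.

01:34:59;16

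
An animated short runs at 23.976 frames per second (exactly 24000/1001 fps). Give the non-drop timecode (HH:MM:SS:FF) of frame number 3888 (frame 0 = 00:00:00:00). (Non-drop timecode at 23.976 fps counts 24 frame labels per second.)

00:02:42:00

3888 ÷ 24 = 162 full seconds, remainder 0 frames.
162 s = 0 h 2 min 42 s.
Timecode: 00:02:42:00.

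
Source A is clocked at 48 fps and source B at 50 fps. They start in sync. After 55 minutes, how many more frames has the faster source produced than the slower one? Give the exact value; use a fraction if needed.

55 min = 3300 s.
A emits 48 × 3300 = 158400 frames; B emits 50 × 3300 = 165000.
Difference = 6600 frames; B is ahead of A.

6600 frames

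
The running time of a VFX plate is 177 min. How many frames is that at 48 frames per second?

509760 frames

177 min = 10620 s.
Frames = 10620 × 48 = 509760.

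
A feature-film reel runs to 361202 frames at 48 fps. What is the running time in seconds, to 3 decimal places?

7525.042 seconds

Running time = 361202 × 1/48 = 180601/24 s ≈ 7525.042 s.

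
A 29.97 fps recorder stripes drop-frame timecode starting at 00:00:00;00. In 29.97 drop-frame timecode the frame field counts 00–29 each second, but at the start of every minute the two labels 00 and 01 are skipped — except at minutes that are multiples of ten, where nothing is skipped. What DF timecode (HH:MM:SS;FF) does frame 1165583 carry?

10:48:11;21

Each 10-minute DF block holds 10 × 60 × 30 − 9 × 2 = 17982 frames. 1165583 ÷ 17982 → 64 full blocks, remainder 14735.
Within the partial block the first minute is 1800 frames and each further minute 1798, so 8 further minute boundaries passed. Total skipped labels = 18 × 64 + 2 × 8 = 1168.
Non-drop label index = 1165583 + 1168 = 1166751; at 30 labels/s that is 10:48:11:21, i.e. DF 10:48:11;21.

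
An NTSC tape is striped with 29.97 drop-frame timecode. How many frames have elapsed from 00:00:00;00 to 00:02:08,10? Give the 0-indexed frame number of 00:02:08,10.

Complete 10-minute blocks: 0, each 17982 frames → 0.
Remaining 2 whole minutes in the current block: 1800 + 1 × 1798 = 3598 frames.
Within the current minute: 8 × 30 + 10 − 2 = 248 (labels ;00/;01 skipped at this minute). Total = 0 + 3598 + 248 = 3846.

3846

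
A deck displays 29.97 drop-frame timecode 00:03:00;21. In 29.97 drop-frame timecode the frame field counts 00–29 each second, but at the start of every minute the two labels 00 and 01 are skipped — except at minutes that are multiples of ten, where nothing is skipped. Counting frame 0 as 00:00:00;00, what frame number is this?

As if non-drop at 30 labels/s: (0 × 3600 + 3 × 60 + 0) × 30 + 21 = 5421.
Minute boundaries passed: 3; those not divisible by 10: 3 − 0 = 3; dropped labels = 2 × 3 = 6.
Actual frame index = 5421 − 6 = 5415.

5415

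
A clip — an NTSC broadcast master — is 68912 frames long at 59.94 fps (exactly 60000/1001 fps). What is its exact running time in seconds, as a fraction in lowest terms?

4311307/3750 seconds

Running time = 68912 ÷ (60000/1001) = 68912 × 1001/60000 = 4311307/3750 s.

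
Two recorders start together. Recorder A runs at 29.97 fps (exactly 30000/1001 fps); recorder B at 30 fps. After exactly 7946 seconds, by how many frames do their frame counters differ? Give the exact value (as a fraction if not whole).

238380/1001 frames

A emits 30000/1001 × 7946 = 238380000/1001 frames; B emits 30 × 7946 = 238380.
Difference = 238380/1001 frames (≈ 238.1419); B is ahead of A.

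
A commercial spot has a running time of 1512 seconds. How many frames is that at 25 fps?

Frames = 1512 × 25 = 37800.

37800 frames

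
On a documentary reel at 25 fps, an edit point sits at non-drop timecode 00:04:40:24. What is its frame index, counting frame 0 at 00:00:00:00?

7024

Total seconds to the label: (0 × 3600 + 4 × 60 + 40) = 280.
Frame index = 280 × 25 + 24 = 7024.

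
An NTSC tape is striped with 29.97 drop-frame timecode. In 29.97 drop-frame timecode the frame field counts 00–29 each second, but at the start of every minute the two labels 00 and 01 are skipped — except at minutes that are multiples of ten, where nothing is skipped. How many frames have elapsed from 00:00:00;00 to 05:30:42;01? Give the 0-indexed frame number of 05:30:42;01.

Complete 10-minute blocks: 33, each 17982 frames → 593406.
Remaining 0 whole minutes in the current block: 0 frames.
Within the current minute: 42 × 30 + 1 = 1261. Total = 593406 + 0 + 1261 = 594667.

594667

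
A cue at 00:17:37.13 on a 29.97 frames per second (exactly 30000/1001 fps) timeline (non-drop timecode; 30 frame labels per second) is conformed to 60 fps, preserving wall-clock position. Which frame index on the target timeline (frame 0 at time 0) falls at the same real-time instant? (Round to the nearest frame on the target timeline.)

Source frame index: (0×3600 + 17×60 + 37) × 30 + 13 = 31723.
Real time: 31723 / (30000/1001) = 31754723/30000 s.
Target frame: (31754723/30000) × (60) = 31754723/500 ≈ 63509.446 → 63509.

frame 63509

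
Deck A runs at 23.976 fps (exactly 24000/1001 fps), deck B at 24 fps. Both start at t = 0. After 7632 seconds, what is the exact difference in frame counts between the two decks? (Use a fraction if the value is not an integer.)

183168/1001 frames

A emits 24000/1001 × 7632 = 183168000/1001 frames; B emits 24 × 7632 = 183168.
Difference = 183168/1001 frames (≈ 182.9850); B is ahead of A.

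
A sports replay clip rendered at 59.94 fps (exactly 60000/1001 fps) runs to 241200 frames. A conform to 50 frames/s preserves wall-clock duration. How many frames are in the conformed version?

Target frames = source frames × (target rate / source rate) = 241200 × (50)/(60000/1001) = 241200 × 1001/1200 = 201201.

201201 frames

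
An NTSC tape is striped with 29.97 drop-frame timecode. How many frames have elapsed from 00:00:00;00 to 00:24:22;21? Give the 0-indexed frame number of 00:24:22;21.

43837

As if non-drop at 30 labels/s: (0 × 3600 + 24 × 60 + 22) × 30 + 21 = 43881.
Minute boundaries passed: 24; those not divisible by 10: 24 − 2 = 22; dropped labels = 2 × 22 = 44.
Actual frame index = 43881 − 44 = 43837.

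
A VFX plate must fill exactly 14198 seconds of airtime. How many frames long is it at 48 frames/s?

681504 frames

Frames = 14198 × 48 = 681504.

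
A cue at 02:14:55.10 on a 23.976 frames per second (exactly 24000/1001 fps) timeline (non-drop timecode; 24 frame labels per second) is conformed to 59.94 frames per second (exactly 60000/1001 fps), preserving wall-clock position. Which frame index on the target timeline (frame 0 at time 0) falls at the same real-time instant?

frame 485725

Source frame index: (2×3600 + 14×60 + 55) × 24 + 10 = 194290.
Real time: 194290 / (24000/1001) = 19448429/2400 s.
Target frame: (19448429/2400) × (60000/1001) = 485725.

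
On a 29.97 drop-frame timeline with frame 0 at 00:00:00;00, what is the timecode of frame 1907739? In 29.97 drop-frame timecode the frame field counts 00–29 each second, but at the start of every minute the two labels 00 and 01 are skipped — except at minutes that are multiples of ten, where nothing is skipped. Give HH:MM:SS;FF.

17:40:54;27

Ten DF minutes hold 17982 frames, so frame 1907739 lies in block 106 (frames 1906092–1924073) with 1647 frames into that block.
The block's first minute is 1800 frames and the rest 1798 each; 1647 frames reaches minute 0, so 106 × 18 + 0 × 2 = 1908 labels have been skipped so far.
Adding those back, label number 1907739 + 1908 = 1909647 at 30 labels/s is 63654 s + 27 f = 17 h 40 min 54 s frame 27, i.e. 17:40:54;27.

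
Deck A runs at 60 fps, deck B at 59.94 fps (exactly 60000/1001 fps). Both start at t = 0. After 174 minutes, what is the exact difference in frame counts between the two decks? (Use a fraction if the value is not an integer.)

626400/1001 frames

174 min = 10440 s.
A emits 60 × 10440 = 626400 frames; B emits 60000/1001 × 10440 = 626400000/1001.
Difference = 626400/1001 frames (≈ 625.7742); B is behind A.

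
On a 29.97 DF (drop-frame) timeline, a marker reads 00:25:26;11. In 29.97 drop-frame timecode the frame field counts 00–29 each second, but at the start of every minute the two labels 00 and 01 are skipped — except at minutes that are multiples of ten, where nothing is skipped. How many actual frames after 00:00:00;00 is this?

45745

As if non-drop at 30 labels/s: (0 × 3600 + 25 × 60 + 26) × 30 + 11 = 45791.
Minute boundaries passed: 25; those not divisible by 10: 25 − 2 = 23; dropped labels = 2 × 23 = 46.
Actual frame index = 45791 − 46 = 45745.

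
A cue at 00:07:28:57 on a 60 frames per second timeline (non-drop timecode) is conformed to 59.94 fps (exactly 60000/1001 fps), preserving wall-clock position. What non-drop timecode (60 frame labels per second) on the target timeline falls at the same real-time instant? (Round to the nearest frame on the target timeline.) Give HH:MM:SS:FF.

Source frame index: (0×3600 + 7×60 + 28) × 60 + 57 = 26937.
Real time: 26937 / (60) = 8979/20 s.
Target frame: (8979/20) × (60000/1001) = 26937000/1001 ≈ 26910.090 → 26910.
At 60 labels/s: frame 26910 → 00:07:28:30.

00:07:28:30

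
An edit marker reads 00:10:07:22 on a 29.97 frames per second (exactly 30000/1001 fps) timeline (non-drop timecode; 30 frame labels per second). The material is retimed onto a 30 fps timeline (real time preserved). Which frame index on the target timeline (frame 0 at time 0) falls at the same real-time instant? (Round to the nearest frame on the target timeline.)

frame 18250

Source frame index: (0×3600 + 10×60 + 7) × 30 + 22 = 18232.
Real time: 18232 / (30000/1001) = 2281279/3750 s.
Target frame: (2281279/3750) × (30) = 2281279/125 ≈ 18250.232 → 18250.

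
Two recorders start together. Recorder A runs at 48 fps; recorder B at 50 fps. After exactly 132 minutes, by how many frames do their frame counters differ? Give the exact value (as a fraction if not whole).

132 min = 7920 s.
A emits 48 × 7920 = 380160 frames; B emits 50 × 7920 = 396000.
Difference = 15840 frames; B is ahead of A.

15840 frames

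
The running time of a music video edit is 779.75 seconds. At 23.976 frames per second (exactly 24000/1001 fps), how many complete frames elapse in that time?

Frames = 779.75 × 24000/1001 = 18714000/1001 ≈ 18695.3047.
Complete frames: 18695.

18695 frames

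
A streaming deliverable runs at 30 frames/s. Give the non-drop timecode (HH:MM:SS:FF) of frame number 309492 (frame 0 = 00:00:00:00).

309492 ÷ 30 = 10316 full seconds, remainder 12 frames.
10316 s = 2 h 51 min 56 s.
Timecode: 02:51:56:12.

02:51:56:12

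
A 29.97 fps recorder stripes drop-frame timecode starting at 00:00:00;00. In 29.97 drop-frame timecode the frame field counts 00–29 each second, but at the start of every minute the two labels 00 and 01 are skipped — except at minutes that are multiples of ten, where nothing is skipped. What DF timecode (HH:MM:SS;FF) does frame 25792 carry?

00:14:20;18

Ten DF minutes hold 17982 frames, so frame 25792 lies in block 1 (frames 17982–35963) with 7810 frames into that block.
The block's first minute is 1800 frames and the rest 1798 each; 7810 frames reaches minute 4, so 1 × 18 + 4 × 2 = 26 labels have been skipped so far.
Adding those back, label number 25792 + 26 = 25818 at 30 labels/s is 860 s + 18 f = 0 h 14 min 20 s frame 18, i.e. 00:14:20;18.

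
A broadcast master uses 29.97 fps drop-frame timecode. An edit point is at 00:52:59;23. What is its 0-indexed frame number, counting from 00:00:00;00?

Complete 10-minute blocks: 5, each 17982 frames → 89910.
Remaining 2 whole minutes in the current block: 1800 + 1 × 1798 = 3598 frames.
Within the current minute: 59 × 30 + 23 − 2 = 1791 (labels ;00/;01 skipped at this minute). Total = 89910 + 3598 + 1791 = 95299.

95299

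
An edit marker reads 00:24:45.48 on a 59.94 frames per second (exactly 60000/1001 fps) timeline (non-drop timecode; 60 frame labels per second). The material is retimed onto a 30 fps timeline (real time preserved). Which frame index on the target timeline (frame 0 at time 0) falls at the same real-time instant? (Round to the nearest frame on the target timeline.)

Source frame index: (0×3600 + 24×60 + 45) × 60 + 48 = 89148.
Real time: 89148 / (60000/1001) = 7436429/5000 s.
Target frame: (7436429/5000) × (30) = 22309287/500 ≈ 44618.574 → 44619.

frame 44619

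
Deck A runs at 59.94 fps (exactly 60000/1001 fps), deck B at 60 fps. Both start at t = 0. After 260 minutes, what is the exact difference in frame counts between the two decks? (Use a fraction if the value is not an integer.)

72000/77 frames

260 min = 15600 s.
A emits 60000/1001 × 15600 = 72000000/77 frames; B emits 60 × 15600 = 936000.
Difference = 72000/77 frames (≈ 935.0649); B is ahead of A.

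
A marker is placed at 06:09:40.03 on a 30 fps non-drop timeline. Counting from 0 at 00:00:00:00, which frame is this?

Total seconds to the label: (6 × 3600 + 9 × 60 + 40) = 22180.
Frame index = 22180 × 30 + 3 = 665403.

665403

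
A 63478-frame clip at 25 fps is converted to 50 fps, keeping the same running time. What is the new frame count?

Target frames = source frames × (target rate / source rate) = 63478 × (50)/(25) = 63478 × 2 = 126956.

126956 frames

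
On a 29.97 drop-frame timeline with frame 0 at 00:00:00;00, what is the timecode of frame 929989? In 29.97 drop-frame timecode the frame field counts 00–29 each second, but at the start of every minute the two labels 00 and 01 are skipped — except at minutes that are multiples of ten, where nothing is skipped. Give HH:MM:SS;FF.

Ten DF minutes hold 17982 frames, so frame 929989 lies in block 51 (frames 917082–935063) with 12907 frames into that block.
The block's first minute is 1800 frames and the rest 1798 each; 12907 frames reaches minute 7, so 51 × 18 + 7 × 2 = 932 labels have been skipped so far.
Adding those back, label number 929989 + 932 = 930921 at 30 labels/s is 31030 s + 21 f = 8 h 37 min 10 s frame 21, i.e. 08:37:10;21.

08:37:10;21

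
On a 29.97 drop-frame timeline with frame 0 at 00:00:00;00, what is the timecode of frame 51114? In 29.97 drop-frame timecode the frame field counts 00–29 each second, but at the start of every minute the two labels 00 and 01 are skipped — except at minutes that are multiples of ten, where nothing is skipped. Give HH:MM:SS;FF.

Each 10-minute DF block holds 10 × 60 × 30 − 9 × 2 = 17982 frames. 51114 ÷ 17982 → 2 full blocks, remainder 15150.
Within the partial block the first minute is 1800 frames and each further minute 1798, so 8 further minute boundaries passed. Total skipped labels = 18 × 2 + 2 × 8 = 52.
Non-drop label index = 51114 + 52 = 51166; at 30 labels/s that is 00:28:25:16, i.e. DF 00:28:25;16.

00:28:25;16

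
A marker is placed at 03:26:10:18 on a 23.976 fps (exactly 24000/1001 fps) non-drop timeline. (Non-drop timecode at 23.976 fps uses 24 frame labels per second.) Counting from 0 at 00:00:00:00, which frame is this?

Total seconds to the label: (3 × 3600 + 26 × 60 + 10) = 12370.
Frame index = 12370 × 24 + 18 = 296898.

frame 296898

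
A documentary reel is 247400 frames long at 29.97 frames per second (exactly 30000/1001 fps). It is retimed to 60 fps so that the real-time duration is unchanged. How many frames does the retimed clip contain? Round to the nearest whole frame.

495295 frames

Frames at target rate = 247400 × (60) / (30000/1001) = 2476474/5 ≈ 495294.800.
Nearest whole frame: 495295.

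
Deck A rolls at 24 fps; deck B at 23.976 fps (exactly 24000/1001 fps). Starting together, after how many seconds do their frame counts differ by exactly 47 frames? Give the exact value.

The gap grows by |24000/1001 − 24| = 24/1001 frames per second.
Time for a 47-frame gap: 47 ÷ (24/1001) = 47047/24 s.

47047/24 seconds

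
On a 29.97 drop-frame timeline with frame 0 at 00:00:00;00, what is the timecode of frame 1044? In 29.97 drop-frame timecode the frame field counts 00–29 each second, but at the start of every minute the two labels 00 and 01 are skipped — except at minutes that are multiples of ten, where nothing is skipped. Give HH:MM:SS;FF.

00:00:34;24

Ten DF minutes hold 17982 frames, so frame 1044 lies in block 0 (frames 0–17981) with 1044 frames into that block.
The block's first minute is 1800 frames and the rest 1798 each; 1044 frames reaches minute 0, so 0 × 18 + 0 × 2 = 0 labels have been skipped so far.
Adding those back, label number 1044 + 0 = 1044 at 30 labels/s is 34 s + 24 f = 0 h 0 min 34 s frame 24, i.e. 00:00:34;24.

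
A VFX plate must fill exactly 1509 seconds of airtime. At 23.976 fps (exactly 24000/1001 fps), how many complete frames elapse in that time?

Frames = 1509 × 24000/1001 = 36216000/1001 ≈ 36179.8202.
Complete frames: 36179.

36179 frames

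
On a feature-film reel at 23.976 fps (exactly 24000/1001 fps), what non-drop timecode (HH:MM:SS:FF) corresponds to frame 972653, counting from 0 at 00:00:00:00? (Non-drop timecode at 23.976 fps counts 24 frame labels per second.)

972653 ÷ 24 = 40527 full seconds, remainder 5 frames.
40527 s = 11 h 15 min 27 s.
Timecode: 11:15:27:05.

11:15:27:05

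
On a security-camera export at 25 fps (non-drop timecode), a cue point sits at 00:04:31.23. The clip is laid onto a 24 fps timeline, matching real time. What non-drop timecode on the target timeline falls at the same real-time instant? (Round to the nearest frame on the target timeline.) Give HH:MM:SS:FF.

00:04:31:22

Source frame index: (0×3600 + 4×60 + 31) × 25 + 23 = 6798.
Real time: 6798 / (25) = 6798/25 s.
Target frame: (6798/25) × (24) = 163152/25 ≈ 6526.080 → 6526.
At 24 labels/s: frame 6526 → 00:04:31:22.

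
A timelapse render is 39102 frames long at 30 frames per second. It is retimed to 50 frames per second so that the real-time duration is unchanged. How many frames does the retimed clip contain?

65170 frames

Target frames = source frames × (target rate / source rate) = 39102 × (50)/(30) = 39102 × 5/3 = 65170.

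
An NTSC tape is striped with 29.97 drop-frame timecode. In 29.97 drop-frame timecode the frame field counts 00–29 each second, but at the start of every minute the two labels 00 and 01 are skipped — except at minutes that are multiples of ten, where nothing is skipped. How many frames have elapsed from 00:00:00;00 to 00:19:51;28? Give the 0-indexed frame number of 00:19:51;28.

Complete 10-minute blocks: 1, each 17982 frames → 17982.
Remaining 9 whole minutes in the current block: 1800 + 8 × 1798 = 16184 frames.
Within the current minute: 51 × 30 + 28 − 2 = 1556 (labels ;00/;01 skipped at this minute). Total = 17982 + 16184 + 1556 = 35722.

35722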